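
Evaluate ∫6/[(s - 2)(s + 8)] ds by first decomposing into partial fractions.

Decompose: 6/[(s - 2)(s + 8)] = (3/5)/(s - 2) - (3/5)/(s + 8). Integrate each term: (3/5) ln|(s - 2)| - (3/5) ln|(s + 8)| + C


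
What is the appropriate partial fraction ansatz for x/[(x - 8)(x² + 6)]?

Linear + irreducible quadratic: A/(x - 8) + (Bx + C)/(x² + 6)


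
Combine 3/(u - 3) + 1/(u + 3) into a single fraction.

Common denominator (u - 3)(u + 3). Numerator: 3(u + 3) + 1(u - 3) = (3u + 9) + (u - 3) = 4u + 6
Result: (4u + 6)/[(u - 3)(u + 3)]


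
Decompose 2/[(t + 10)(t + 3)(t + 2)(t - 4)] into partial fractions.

Using Heaviside cover-up: (-1/392)/(t + 10) + (2/49)/(t + 3) - (1/24)/(t + 2) + (1/294)/(t - 4)


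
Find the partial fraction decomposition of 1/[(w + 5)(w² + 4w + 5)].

Cover-up at w = -5: α = 1/((-5)² + 4·(-5) + 5) = 1/10. Then β = -α = -1/10, γ = -α·(4 - 5) = 1/10
Result: (1/10)/(w + 5) - ((1/10)w - 1/10)/(w² + 4w + 5)


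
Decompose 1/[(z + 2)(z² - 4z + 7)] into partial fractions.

Cover-up at z = -2: A = 1/((-2)² - 4·(-2) + 7) = 1/19. Then B = -A = -1/19, C = -A·(-4 - 2) = 6/19
Result: (1/19)/(z + 2) - ((1/19)z - 6/19)/(z² - 4z + 7)


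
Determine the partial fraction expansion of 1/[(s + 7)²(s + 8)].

Cover-up at s=-8: R = 1/(-8 + 7)² = 1. Cover-up at s=-7: Q = 1/(-7 + 8) = 1. Comparing s² coeff: P = -R = -1
Result: -1/(s + 7) + 1/(s + 7)² + 1/(s + 8)


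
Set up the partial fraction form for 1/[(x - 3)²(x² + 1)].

Repeated linear + quadratic: α/(x - 3) + β/(x - 3)² + (γx + δ)/(x² + 1)


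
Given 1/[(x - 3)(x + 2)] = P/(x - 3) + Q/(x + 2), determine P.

Cover-up at x = 3: P = 1/(3 + 2) = 1/5


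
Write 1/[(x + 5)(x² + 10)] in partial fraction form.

Cover-up at x = -5: P = 1/((-5)² + 10) = 1/35. Then Q = -P = -1/35, R = -P·(0 - 5) = 1/7
Result: (1/35)/(x + 5) - ((1/35)x - 1/7)/(x² + 10)


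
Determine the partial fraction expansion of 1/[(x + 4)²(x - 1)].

Cover-up at x=1: R = 1/(1 + 4)² = 1/25. Cover-up at x=-4: Q = 1/(-4 - 1) = -1/5. Comparing x² coeff: P = -R = -1/25
Result: (-1/25)/(x + 4) - (1/5)/(x + 4)² + (1/25)/(x - 1)


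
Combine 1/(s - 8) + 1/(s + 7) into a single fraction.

Common denominator (s - 8)(s + 7). Numerator: 1(s + 7) + 1(s - 8) = (s + 7) + (s - 8) = 2s - 1
Result: (2s - 1)/[(s - 8)(s + 7)]


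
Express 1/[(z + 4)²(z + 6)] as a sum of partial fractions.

Cover-up at z=-6: γ = 1/(-6 + 4)² = 1/4. Cover-up at z=-4: β = 1/(-4 + 6) = 1/2. Comparing z² coeff: α = -γ = -1/4
Result: (-1/4)/(z + 4) + (1/2)/(z + 4)² + (1/4)/(z + 6)


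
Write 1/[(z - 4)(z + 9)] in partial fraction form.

1/(z - 4)(z + 9) = α/(z - 4) + β/(z + 9). α = 1/(4 + 9) = 1/13, β = 1/(-9 - 4) = -1/13
Result: (1/13)/(z - 4) - (1/13)/(z + 9)


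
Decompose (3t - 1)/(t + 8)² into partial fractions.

(3t - 1) = α(t + 8) + β. At t = -8: β = 3·(-8) - 1 = -25. Coeff of t: α = 3
Result: 3/(t + 8) - 25/(t + 8)²


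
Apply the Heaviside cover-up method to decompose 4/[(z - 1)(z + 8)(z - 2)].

Cover (z - 1), z=1: α = 4/[(1 + 8)(1 - 2)] = -4/9. Cover (z + 8), z=-8: β = 4/[(-8 - 1)(-8 - 2)] = 2/45. Cover (z - 2), z=2: γ = 4/[(2 - 1)(2 + 8)] = 2/5.
Result: (-4/9)/(z - 1) + (2/45)/(z + 8) + (2/5)/(z - 2)


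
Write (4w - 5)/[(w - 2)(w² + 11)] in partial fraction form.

At w=2: A = (4·2 - 5)/(2² + 11) = 1/5. B = -A = -1/5, C = 4 - 2·A = 18/5
Result: (1/5)/(w - 2) - ((1/5)w - 18/5)/(w² + 11)


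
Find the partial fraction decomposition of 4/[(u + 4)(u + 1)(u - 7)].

Using cover-up method: α = 4/33, β = -1/6, γ = 1/22
Result: (4/33)/(u + 4) - (1/6)/(u + 1) + (1/22)/(u - 7)


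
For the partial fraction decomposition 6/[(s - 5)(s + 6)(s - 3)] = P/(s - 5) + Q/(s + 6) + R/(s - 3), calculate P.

Cover-up at s = 5: P = 6/[(5 + 6)(5 - 3)] = 6/[(11)(2)] = 6/22 = 3/11


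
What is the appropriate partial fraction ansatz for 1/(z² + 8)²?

Repeated quadratic factor: (αz + β)/(z² + 8) + (γz + δ)/(z² + 8)²


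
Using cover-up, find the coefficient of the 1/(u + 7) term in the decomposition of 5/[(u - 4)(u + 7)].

Cover (u + 7), set u=-7: 5/((u - 4) at u=-7) = 5/(-11) = -5/11


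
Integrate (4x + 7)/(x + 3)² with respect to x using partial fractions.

Decompose: P = 4, Q = 4·(-3) + 7 = -5, so (4x + 7)/(x + 3)² = 4/(x + 3) - 5/(x + 3)². Integrate: ∫ P/(x + 3) dx = 4 ln|(x + 3)|; ∫ Q/(x + 3)² dx = 5/(x + 3). Sum: 4 ln|(x + 3)| + 5/(x + 3) + C


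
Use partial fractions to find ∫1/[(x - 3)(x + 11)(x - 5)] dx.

Cover-up: A = -1/28, B = 1/224, C = 1/32. Decomposition: (-1/28)/(x - 3) + (1/224)/(x + 11) + (1/32)/(x - 5). Integrate each term: (-1/28) ln|(x - 3)| + (1/224) ln|(x + 11)| + (1/32) ln|(x - 5)| + C


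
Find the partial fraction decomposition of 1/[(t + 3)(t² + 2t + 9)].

Cover-up at t = -3: A = 1/((-3)² + 2·(-3) + 9) = 1/12. Then B = -A = -1/12, C = -A·(2 - 3) = 1/12
Result: (1/12)/(t + 3) - ((1/12)t - 1/12)/(t² + 2t + 9)


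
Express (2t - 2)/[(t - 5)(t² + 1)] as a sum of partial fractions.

At t=5: P = (2·5 - 2)/(5² + 1) = 4/13. Q = -P = -4/13, R = 2 - 5·P = 6/13
Result: (4/13)/(t - 5) - ((4/13)t - 6/13)/(t² + 1)


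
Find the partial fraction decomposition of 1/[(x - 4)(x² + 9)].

Cover-up at x = 4: A = 1/(4² + 9) = 1/25. Then B = -A = -1/25, C = -A·(0 + 4) = -4/25
Result: (1/25)/(x - 4) - ((1/25)x + 4/25)/(x² + 9)


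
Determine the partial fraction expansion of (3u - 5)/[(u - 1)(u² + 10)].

At u=1: α = (3·1 - 5)/(1² + 10) = -2/11. β = -α = 2/11, γ = 3 - 1·α = 35/11
Result: (-2/11)/(u - 1) + ((2/11)u + 35/11)/(u² + 10)


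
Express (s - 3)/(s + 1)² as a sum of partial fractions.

(s - 3) = P(s + 1) + Q. At s = -1: Q = 1·(-1) - 3 = -4. Coeff of s: P = 1
Result: 1/(s + 1) - 4/(s + 1)²


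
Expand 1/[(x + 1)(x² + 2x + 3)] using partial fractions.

Cover-up at x = -1: A = 1/((-1)² + 2·(-1) + 3) = 1/2. Then B = -A = -1/2, C = -A·(2 - 1) = -1/2
Result: (1/2)/(x + 1) - ((1/2)x + 1/2)/(x² + 2x + 3)


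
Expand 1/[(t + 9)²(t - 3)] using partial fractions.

Cover-up at t=3: R = 1/(3 + 9)² = 1/144. Cover-up at t=-9: Q = 1/(-9 - 3) = -1/12. Comparing t² coeff: P = -R = -1/144
Result: (-1/144)/(t + 9) - (1/12)/(t + 9)² + (1/144)/(t - 3)


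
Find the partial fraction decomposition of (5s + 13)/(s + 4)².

(5s + 13) = P(s + 4) + Q. At s = -4: Q = 5·(-4) + 13 = -7. Coeff of s: P = 5
Result: 5/(s + 4) - 7/(s + 4)²


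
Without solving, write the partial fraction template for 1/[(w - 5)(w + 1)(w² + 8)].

Two linear + quadratic: P/(w - 5) + Q/(w + 1) + (Rw + S)/(w² + 8)


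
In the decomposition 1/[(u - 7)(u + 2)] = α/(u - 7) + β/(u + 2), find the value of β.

Cover-up at u = -2: β = 1/(-2 - 7) = -1/9


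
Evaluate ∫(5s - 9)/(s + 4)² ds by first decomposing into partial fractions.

Decompose: P = 5, Q = 5·(-4) - 9 = -29, so (5s - 9)/(s + 4)² = 5/(s + 4) - 29/(s + 4)². Integrate: ∫ P/(s + 4) ds = 5 ln|(s + 4)|; ∫ Q/(s + 4)² ds = 29/(s + 4). Sum: 5 ln|(s + 4)| + 29/(s + 4) + C


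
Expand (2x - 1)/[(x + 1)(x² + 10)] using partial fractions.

At x=-1: A = (2·(-1) - 1)/((-1)² + 10) = -3/11. B = -A = 3/11, C = 2 - (-1)·A = 19/11
Result: (-3/11)/(x + 1) + ((3/11)x + 19/11)/(x² + 10)


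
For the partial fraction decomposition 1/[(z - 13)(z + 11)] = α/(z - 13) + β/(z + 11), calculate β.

Cover-up at z = -11: β = 1/(-11 - 13) = -1/24


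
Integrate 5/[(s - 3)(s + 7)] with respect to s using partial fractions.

Decompose: 5/[(s - 3)(s + 7)] = (1/2)/(s - 3) - (1/2)/(s + 7). Integrate each term: (1/2) ln|(s - 3)| - (1/2) ln|(s + 7)| + C


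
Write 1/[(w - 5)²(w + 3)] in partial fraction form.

Cover-up at w=-3: γ = 1/(-3 - 5)² = 1/64. Cover-up at w=5: β = 1/(5 + 3) = 1/8. Comparing w² coeff: α = -γ = -1/64
Result: (-1/64)/(w - 5) + (1/8)/(w - 5)² + (1/64)/(w + 3)


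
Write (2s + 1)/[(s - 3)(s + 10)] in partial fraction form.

At s=3: P = (2·3 + 1)/(3 + 10) = 7/13. At s=-10: Q = (2·(-10) + 1)/(-10 - 3) = 19/13
Result: (7/13)/(s - 3) + (19/13)/(s + 10)


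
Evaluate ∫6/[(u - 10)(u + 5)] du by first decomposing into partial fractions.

Decompose: 6/[(u - 10)(u + 5)] = (2/5)/(u - 10) - (2/5)/(u + 5). Integrate each term: (2/5) ln|(u - 10)| - (2/5) ln|(u + 5)| + C


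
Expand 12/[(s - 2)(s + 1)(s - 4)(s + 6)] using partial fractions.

Using Heaviside cover-up: (-1/4)/(s - 2) + (4/25)/(s + 1) + (3/25)/(s - 4) - (3/100)/(s + 6)


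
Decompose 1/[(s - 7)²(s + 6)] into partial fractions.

Cover-up at s=-6: γ = 1/(-6 - 7)² = 1/169. Cover-up at s=7: β = 1/(7 + 6) = 1/13. Comparing s² coeff: α = -γ = -1/169
Result: (-1/169)/(s - 7) + (1/13)/(s - 7)² + (1/169)/(s + 6)


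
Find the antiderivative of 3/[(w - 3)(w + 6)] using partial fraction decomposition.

Decompose: 3/[(w - 3)(w + 6)] = (1/3)/(w - 3) - (1/3)/(w + 6). Integrate each term: (1/3) ln|(w - 3)| - (1/3) ln|(w + 6)| + C


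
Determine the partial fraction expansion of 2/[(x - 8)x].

2/(x - 8)x = P/(x - 8) + Q/x. P = 2/(8 - 0) = 1/4, Q = 2/(0 - 8) = -1/4
Result: (1/4)/(x - 8) - (1/4)/x


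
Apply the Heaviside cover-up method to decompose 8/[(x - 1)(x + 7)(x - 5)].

Cover (x - 1), x=1: α = 8/[(1 + 7)(1 - 5)] = -1/4. Cover (x + 7), x=-7: β = 8/[(-7 - 1)(-7 - 5)] = 1/12. Cover (x - 5), x=5: γ = 8/[(5 - 1)(5 + 7)] = 1/6.
Result: (-1/4)/(x - 1) + (1/12)/(x + 7) + (1/6)/(x - 5)


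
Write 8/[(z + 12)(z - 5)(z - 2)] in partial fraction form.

Using cover-up method: A = 4/119, B = 8/51, C = -4/21
Result: (4/119)/(z + 12) + (8/51)/(z - 5) - (4/21)/(z - 2)


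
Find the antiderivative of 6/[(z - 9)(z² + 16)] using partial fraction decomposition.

Cover-up at z=9: A = 6/(9²+16) = 6/97. Coeff matching: B = -6/97, C = -54/97. Decomposition: (6/97)/(z - 9) - ((6/97)z + 54/97)/(z² + 16). Integrate: linear → ln, quadratic → (1/2)ln + arctan: (6/97) ln|(z - 9)| - (3/97) ln(z² + 16) - (27/194) arctan(z/4) + C


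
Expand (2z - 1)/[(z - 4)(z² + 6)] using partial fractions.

At z=4: A = (2·4 - 1)/(4² + 6) = 7/22. B = -A = -7/22, C = 2 - 4·A = 8/11
Result: (7/22)/(z - 4) - ((7/22)z - 8/11)/(z² + 6)


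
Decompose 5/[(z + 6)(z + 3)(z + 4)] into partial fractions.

Using cover-up method: α = 5/6, β = 5/3, γ = -5/2
Result: (5/6)/(z + 6) + (5/3)/(z + 3) - (5/2)/(z + 4)


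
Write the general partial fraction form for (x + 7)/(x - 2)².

Repeated linear factor: α/(x - 2) + β/(x - 2)²


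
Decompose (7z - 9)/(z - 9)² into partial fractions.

(7z - 9) = P(z - 9) + Q. At z = 9: Q = 7·9 - 9 = 54. Coeff of z: P = 7
Result: 7/(z - 9) + 54/(z - 9)²


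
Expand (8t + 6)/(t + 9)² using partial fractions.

(8t + 6) = α(t + 9) + β. At t = -9: β = 8·(-9) + 6 = -66. Coeff of t: α = 8
Result: 8/(t + 9) - 66/(t + 9)²


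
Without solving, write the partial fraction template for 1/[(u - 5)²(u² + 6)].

Repeated linear + quadratic: A/(u - 5) + B/(u - 5)² + (Cu + D)/(u² + 6)


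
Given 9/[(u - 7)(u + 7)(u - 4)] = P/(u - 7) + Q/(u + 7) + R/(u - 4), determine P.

Cover-up at u = 7: P = 9/[(7 + 7)(7 - 4)] = 9/[(14)(3)] = 9/42 = 3/14


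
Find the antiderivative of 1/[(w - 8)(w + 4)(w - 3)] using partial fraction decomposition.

Cover-up: P = 1/60, Q = 1/84, R = -1/35. Decomposition: (1/60)/(w - 8) + (1/84)/(w + 4) - (1/35)/(w - 3). Integrate each term: (1/60) ln|(w - 8)| + (1/84) ln|(w + 4)| - (1/35) ln|(w - 3)| + C


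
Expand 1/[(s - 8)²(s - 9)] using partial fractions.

Cover-up at s=9: C = 1/(9 - 8)² = 1. Cover-up at s=8: B = 1/(8 - 9) = -1. Comparing s² coeff: A = -C = -1
Result: -1/(s - 8) - 1/(s - 8)² + 1/(s - 9)


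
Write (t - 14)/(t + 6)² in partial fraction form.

(t - 14) = A(t + 6) + B. At t = -6: B = 1·(-6) - 14 = -20. Coeff of t: A = 1
Result: 1/(t + 6) - 20/(t + 6)²


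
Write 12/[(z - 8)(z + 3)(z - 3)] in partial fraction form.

Using cover-up method: α = 12/55, β = 2/11, γ = -2/5
Result: (12/55)/(z - 8) + (2/11)/(z + 3) - (2/5)/(z - 3)


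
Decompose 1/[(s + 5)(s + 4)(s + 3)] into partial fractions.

Using cover-up method: α = 1/2, β = -1, γ = 1/2
Result: (1/2)/(s + 5) - 1/(s + 4) + (1/2)/(s + 3)


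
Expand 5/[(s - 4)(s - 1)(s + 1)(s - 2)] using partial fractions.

Using Heaviside cover-up: (1/6)/(s - 4) + (5/6)/(s - 1) - (1/6)/(s + 1) - (5/6)/(s - 2)


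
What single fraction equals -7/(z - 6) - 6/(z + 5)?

Common denominator (z - 6)(z + 5). Numerator: -7(z + 5) - 6(z - 6) = (-7z - 35) - (6z - 36) = -13z + 1
Result: (-13z + 1)/[(z - 6)(z + 5)]


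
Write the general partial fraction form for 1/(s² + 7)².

Repeated quadratic factor: (Ps + Q)/(s² + 7) + (Rs + S)/(s² + 7)²


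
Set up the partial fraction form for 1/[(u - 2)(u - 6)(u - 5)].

Three distinct linear factors: P/(u - 2) + Q/(u - 6) + R/(u - 5)


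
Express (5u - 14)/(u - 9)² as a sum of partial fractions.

(5u - 14) = α(u - 9) + β. At u = 9: β = 5·9 - 14 = 31. Coeff of u: α = 5
Result: 5/(u - 9) + 31/(u - 9)²


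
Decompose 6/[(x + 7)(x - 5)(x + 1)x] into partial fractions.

Using Heaviside cover-up: (-1/84)/(x + 7) + (1/60)/(x - 5) + (1/6)/(x + 1) - (6/35)/x


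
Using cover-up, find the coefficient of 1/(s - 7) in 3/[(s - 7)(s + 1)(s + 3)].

Cover (s - 7), set s=7: 3/[(7 + 1)(7 + 3)] = 3/80


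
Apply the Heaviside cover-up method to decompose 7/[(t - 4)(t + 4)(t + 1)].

Cover (t - 4), t=4: P = 7/[(4 + 4)(4 + 1)] = 7/40. Cover (t + 4), t=-4: Q = 7/[(-4 - 4)(-4 + 1)] = 7/24. Cover (t + 1), t=-1: R = 7/[(-1 - 4)(-1 + 4)] = -7/15.
Result: (7/40)/(t - 4) + (7/24)/(t + 4) - (7/15)/(t + 1)


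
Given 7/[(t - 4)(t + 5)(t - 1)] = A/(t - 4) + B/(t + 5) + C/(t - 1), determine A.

Cover-up at t = 4: A = 7/[(4 + 5)(4 - 1)] = 7/[(9)(3)] = 7/27


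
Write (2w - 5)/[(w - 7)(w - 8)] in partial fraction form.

At w=7: A = (2·7 - 5)/(7 - 8) = -9. At w=8: B = (2·8 - 5)/(8 - 7) = 11
Result: -9/(w - 7) + 11/(w - 8)


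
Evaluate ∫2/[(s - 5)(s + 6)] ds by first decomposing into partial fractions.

Decompose: 2/[(s - 5)(s + 6)] = (2/11)/(s - 5) - (2/11)/(s + 6). Integrate each term: (2/11) ln|(s - 5)| - (2/11) ln|(s + 6)| + C


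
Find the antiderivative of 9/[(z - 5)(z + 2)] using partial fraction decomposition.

Decompose: 9/[(z - 5)(z + 2)] = (9/7)/(z - 5) - (9/7)/(z + 2). Integrate each term: (9/7) ln|(z - 5)| - (9/7) ln|(z + 2)| + C


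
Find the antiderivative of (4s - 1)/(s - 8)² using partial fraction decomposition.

Decompose: P = 4, Q = 4·8 - 1 = 31, so (4s - 1)/(s - 8)² = 4/(s - 8) + 31/(s - 8)². Integrate: ∫ P/(s - 8) ds = 4 ln|(s - 8)|; ∫ Q/(s - 8)² ds = -31/(s - 8). Sum: 4 ln|(s - 8)| - 31/(s - 8) + C


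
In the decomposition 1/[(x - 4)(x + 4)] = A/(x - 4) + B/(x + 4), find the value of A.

Cover-up at x = 4: A = 1/(4 + 4) = 1/8


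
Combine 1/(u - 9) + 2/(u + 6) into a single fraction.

Common denominator (u - 9)(u + 6). Numerator: 1(u + 6) + 2(u - 9) = (u + 6) + (2u - 18) = 3u - 12
Result: (3u - 12)/[(u - 9)(u + 6)]


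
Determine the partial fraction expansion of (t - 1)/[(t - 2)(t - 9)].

At t=2: A = (1·2 - 1)/(2 - 9) = -1/7. At t=9: B = (1·9 - 1)/(9 - 2) = 8/7
Result: (-1/7)/(t - 2) + (8/7)/(t - 9)


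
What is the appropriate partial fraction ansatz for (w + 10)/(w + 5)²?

Repeated linear factor: A/(w + 5) + B/(w + 5)²


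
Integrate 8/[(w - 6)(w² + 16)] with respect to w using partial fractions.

Cover-up at w=6: A = 8/(6²+16) = 2/13. Coeff matching: B = -2/13, C = -12/13. Decomposition: (2/13)/(w - 6) - ((2/13)w + 12/13)/(w² + 16). Integrate: linear → ln, quadratic → (1/2)ln + arctan: (2/13) ln|(w - 6)| - (1/13) ln(w² + 16) - (3/13) arctan(w/4) + C


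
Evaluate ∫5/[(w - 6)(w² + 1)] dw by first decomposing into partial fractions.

Cover-up at w=6: A = 5/(6²+1) = 5/37. Coeff matching: B = -5/37, C = -30/37. Decomposition: (5/37)/(w - 6) - ((5/37)w + 30/37)/(w² + 1). Integrate: linear → ln, quadratic → (1/2)ln + arctan: (5/37) ln|(w - 6)| - (5/74) ln(w² + 1) - (30/37) arctan(w) + C


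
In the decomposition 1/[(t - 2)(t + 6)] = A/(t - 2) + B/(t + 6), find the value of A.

Cover-up at t = 2: A = 1/(2 + 6) = 1/8


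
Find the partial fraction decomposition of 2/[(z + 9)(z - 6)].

2/(z + 9)(z - 6) = A/(z + 9) + B/(z - 6). A = 2/(-9 - 6) = -2/15, B = 2/(6 + 9) = 2/15
Result: (-2/15)/(z + 9) + (2/15)/(z - 6)


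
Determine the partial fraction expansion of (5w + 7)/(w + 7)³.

(5w + 7) = α(w + 7)² + β(w + 7) + γ. At w = -7: γ = 5·(-7) + 7 = -28. Coefficients: α = 0, β = 5
Result: 5/(w + 7)² - 28/(w + 7)³


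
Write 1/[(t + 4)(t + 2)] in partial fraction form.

1/(t + 4)(t + 2) = A/(t + 4) + B/(t + 2). A = 1/(-4 + 2) = -1/2, B = 1/(-2 + 4) = 1/2
Result: (-1/2)/(t + 4) + (1/2)/(t + 2)


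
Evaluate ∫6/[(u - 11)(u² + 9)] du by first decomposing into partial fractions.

Cover-up at u=11: A = 6/(11²+9) = 3/65. Coeff matching: B = -3/65, C = -33/65. Decomposition: (3/65)/(u - 11) - ((3/65)u + 33/65)/(u² + 9). Integrate: linear → ln, quadratic → (1/2)ln + arctan: (3/65) ln|(u - 11)| - (3/130) ln(u² + 9) - (11/65) arctan(u/3) + C


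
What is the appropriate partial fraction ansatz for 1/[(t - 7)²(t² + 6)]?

Repeated linear + quadratic: A/(t - 7) + B/(t - 7)² + (Ct + D)/(t² + 6)


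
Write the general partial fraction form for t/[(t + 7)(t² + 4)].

Linear + irreducible quadratic: P/(t + 7) + (Qt + R)/(t² + 4)


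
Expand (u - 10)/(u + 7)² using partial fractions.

(u - 10) = α(u + 7) + β. At u = -7: β = 1·(-7) - 10 = -17. Coeff of u: α = 1
Result: 1/(u + 7) - 17/(u + 7)²


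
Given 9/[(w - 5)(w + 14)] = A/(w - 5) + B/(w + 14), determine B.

Cover-up at w = -14: B = 9/(-14 - 5) = -9/19


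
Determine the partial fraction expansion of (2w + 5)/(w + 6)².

(2w + 5) = A(w + 6) + B. At w = -6: B = 2·(-6) + 5 = -7. Coeff of w: A = 2
Result: 2/(w + 6) - 7/(w + 6)²


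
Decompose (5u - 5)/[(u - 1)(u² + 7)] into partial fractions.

At u=1: A = (5·1 - 5)/(1² + 7) = 0. B = -A = 0, C = 5 - 1·A = 5
Result: (5)/(u² + 7)


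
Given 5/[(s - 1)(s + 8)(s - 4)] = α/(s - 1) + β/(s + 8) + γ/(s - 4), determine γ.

Cover-up at s = 4: γ = 5/[(4 - 1)(4 + 8)] = 5/[(3)(12)] = 5/36


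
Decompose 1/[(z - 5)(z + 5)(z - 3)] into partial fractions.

Using cover-up method: α = 1/20, β = 1/80, γ = -1/16
Result: (1/20)/(z - 5) + (1/80)/(z + 5) - (1/16)/(z - 3)


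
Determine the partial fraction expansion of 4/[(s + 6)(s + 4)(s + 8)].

Using cover-up method: P = -1, Q = 1/2, R = 1/2
Result: -1/(s + 6) + (1/2)/(s + 4) + (1/2)/(s + 8)


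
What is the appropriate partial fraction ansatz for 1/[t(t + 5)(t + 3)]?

Three distinct linear factors: A/t + B/(t + 5) + C/(t + 3)


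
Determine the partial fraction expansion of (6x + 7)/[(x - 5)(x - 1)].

At x=5: P = (6·5 + 7)/(5 - 1) = 37/4. At x=1: Q = (6·1 + 7)/(1 - 5) = -13/4
Result: (37/4)/(x - 5) - (13/4)/(x - 1)


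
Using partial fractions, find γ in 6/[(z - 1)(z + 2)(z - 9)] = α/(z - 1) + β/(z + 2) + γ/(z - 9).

Cover-up at z = 9: γ = 6/[(9 - 1)(9 + 2)] = 6/[(8)(11)] = 6/88 = 3/44


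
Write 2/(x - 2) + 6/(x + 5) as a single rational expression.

Common denominator (x - 2)(x + 5). Numerator: 2(x + 5) + 6(x - 2) = (2x + 10) + (6x - 12) = 8x - 2
Result: (8x - 2)/[(x - 2)(x + 5)]


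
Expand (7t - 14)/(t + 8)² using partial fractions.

(7t - 14) = α(t + 8) + β. At t = -8: β = 7·(-8) - 14 = -70. Coeff of t: α = 7
Result: 7/(t + 8) - 70/(t + 8)²


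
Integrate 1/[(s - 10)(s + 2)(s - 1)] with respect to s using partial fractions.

Cover-up: P = 1/108, Q = 1/36, R = -1/27. Decomposition: (1/108)/(s - 10) + (1/36)/(s + 2) - (1/27)/(s - 1). Integrate each term: (1/108) ln|(s - 10)| + (1/36) ln|(s + 2)| - (1/27) ln|(s - 1)| + C


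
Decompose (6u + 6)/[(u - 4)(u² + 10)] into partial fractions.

At u=4: A = (6·4 + 6)/(4² + 10) = 15/13. B = -A = -15/13, C = 6 - 4·A = 18/13
Result: (15/13)/(u - 4) - ((15/13)u - 18/13)/(u² + 10)


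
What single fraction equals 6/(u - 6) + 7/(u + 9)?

Common denominator (u - 6)(u + 9). Numerator: 6(u + 9) + 7(u - 6) = (6u + 54) + (7u - 42) = 13u + 12
Result: (13u + 12)/[(u - 6)(u + 9)]


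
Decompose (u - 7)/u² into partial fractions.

(u - 7) = Au + B. At u = 0: B = 1·0 - 7 = -7. Coeff of u: A = 1
Result: 1/u - 7/u²


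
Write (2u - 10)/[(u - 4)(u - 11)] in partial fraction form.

At u=4: A = (2·4 - 10)/(4 - 11) = 2/7. At u=11: B = (2·11 - 10)/(11 - 4) = 12/7
Result: (2/7)/(u - 4) + (12/7)/(u - 11)


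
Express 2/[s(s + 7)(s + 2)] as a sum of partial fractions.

Using cover-up method: α = 1/7, β = 2/35, γ = -1/5
Result: (1/7)/s + (2/35)/(s + 7) - (1/5)/(s + 2)


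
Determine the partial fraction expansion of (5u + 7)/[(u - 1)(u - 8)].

At u=1: P = (5·1 + 7)/(1 - 8) = -12/7. At u=8: Q = (5·8 + 7)/(8 - 1) = 47/7
Result: (-12/7)/(u - 1) + (47/7)/(u - 8)


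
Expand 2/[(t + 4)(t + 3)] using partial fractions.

2/(t + 4)(t + 3) = P/(t + 4) + Q/(t + 3). P = 2/(-4 + 3) = -2, Q = 2/(-3 + 4) = 2
Result: -2/(t + 4) + 2/(t + 3)


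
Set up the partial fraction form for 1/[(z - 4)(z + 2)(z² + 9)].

Two linear + quadratic: P/(z - 4) + Q/(z + 2) + (Rz + S)/(z² + 9)


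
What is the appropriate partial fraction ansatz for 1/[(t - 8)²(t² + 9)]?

Repeated linear + quadratic: P/(t - 8) + Q/(t - 8)² + (Rt + S)/(t² + 9)


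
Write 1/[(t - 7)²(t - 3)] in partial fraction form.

Cover-up at t=3: R = 1/(3 - 7)² = 1/16. Cover-up at t=7: Q = 1/(7 - 3) = 1/4. Comparing t² coeff: P = -R = -1/16
Result: (-1/16)/(t - 7) + (1/4)/(t - 7)² + (1/16)/(t - 3)


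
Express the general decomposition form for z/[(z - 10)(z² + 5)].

Linear + irreducible quadratic: A/(z - 10) + (Bz + C)/(z² + 5)


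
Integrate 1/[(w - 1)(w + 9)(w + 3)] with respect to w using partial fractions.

Cover-up: A = 1/40, B = 1/60, C = -1/24. Decomposition: (1/40)/(w - 1) + (1/60)/(w + 9) - (1/24)/(w + 3). Integrate each term: (1/40) ln|(w - 1)| + (1/60) ln|(w + 9)| - (1/24) ln|(w + 3)| + C


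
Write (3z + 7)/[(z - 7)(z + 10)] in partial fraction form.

At z=7: P = (3·7 + 7)/(7 + 10) = 28/17. At z=-10: Q = (3·(-10) + 7)/(-10 - 7) = 23/17
Result: (28/17)/(z - 7) + (23/17)/(z + 10)


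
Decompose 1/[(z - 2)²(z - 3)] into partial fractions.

Cover-up at z=3: R = 1/(3 - 2)² = 1. Cover-up at z=2: Q = 1/(2 - 3) = -1. Comparing z² coeff: P = -R = -1
Result: -1/(z - 2) - 1/(z - 2)² + 1/(z - 3)


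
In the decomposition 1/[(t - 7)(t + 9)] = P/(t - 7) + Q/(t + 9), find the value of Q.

Cover-up at t = -9: Q = 1/(-9 - 7) = -1/16


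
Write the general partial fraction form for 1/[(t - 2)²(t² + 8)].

Repeated linear + quadratic: P/(t - 2) + Q/(t - 2)² + (Rt + S)/(t² + 8)


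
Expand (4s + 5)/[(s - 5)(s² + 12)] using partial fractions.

At s=5: P = (4·5 + 5)/(5² + 12) = 25/37. Q = -P = -25/37, R = 4 - 5·P = 23/37
Result: (25/37)/(s - 5) - ((25/37)s - 23/37)/(s² + 12)


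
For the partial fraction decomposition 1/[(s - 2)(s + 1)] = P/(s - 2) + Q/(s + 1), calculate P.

Cover-up at s = 2: P = 1/(2 + 1) = 1/3


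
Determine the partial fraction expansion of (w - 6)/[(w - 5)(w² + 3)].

At w=5: A = (1·5 - 6)/(5² + 3) = -1/28. B = -A = 1/28, C = 1 - 5·A = 33/28
Result: (-1/28)/(w - 5) + ((1/28)w + 33/28)/(w² + 3)


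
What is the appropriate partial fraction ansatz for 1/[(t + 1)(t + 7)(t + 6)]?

Three distinct linear factors: P/(t + 1) + Q/(t + 7) + R/(t + 6)


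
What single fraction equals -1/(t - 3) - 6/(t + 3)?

Common denominator (t - 3)(t + 3). Numerator: -1(t + 3) - 6(t - 3) = (-t - 3) - (6t - 18) = -7t + 15
Result: (-7t + 15)/[(t - 3)(t + 3)]


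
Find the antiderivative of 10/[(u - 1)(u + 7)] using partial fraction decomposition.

Decompose: 10/[(u - 1)(u + 7)] = (5/4)/(u - 1) - (5/4)/(u + 7). Integrate each term: (5/4) ln|(u - 1)| - (5/4) ln|(u + 7)| + C


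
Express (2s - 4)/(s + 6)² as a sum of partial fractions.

(2s - 4) = A(s + 6) + B. At s = -6: B = 2·(-6) - 4 = -16. Coeff of s: A = 2
Result: 2/(s + 6) - 16/(s + 6)²


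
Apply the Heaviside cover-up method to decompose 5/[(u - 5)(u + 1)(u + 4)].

Cover (u - 5), u=5: A = 5/[(5 + 1)(5 + 4)] = 5/54. Cover (u + 1), u=-1: B = 5/[(-1 - 5)(-1 + 4)] = -5/18. Cover (u + 4), u=-4: C = 5/[(-4 - 5)(-4 + 1)] = 5/27.
Result: (5/54)/(u - 5) - (5/18)/(u + 1) + (5/27)/(u + 4)


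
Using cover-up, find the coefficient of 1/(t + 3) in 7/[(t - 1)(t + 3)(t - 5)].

Cover (t + 3), set t=-3: 7/[(-3 - 1)(-3 - 5)] = 7/32


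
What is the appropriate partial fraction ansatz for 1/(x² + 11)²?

Repeated quadratic factor: (Px + Q)/(x² + 11) + (Rx + S)/(x² + 11)²


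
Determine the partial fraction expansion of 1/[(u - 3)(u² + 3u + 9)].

Cover-up at u = 3: P = 1/(3² + 3·3 + 9) = 1/27. Then Q = -P = -1/27, R = -P·(3 + 3) = -2/9
Result: (1/27)/(u - 3) - ((1/27)u + 2/9)/(u² + 3u + 9)


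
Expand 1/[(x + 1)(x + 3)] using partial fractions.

1/(x + 1)(x + 3) = α/(x + 1) + β/(x + 3). α = 1/(-1 + 3) = 1/2, β = 1/(-3 + 1) = -1/2
Result: (1/2)/(x + 1) - (1/2)/(x + 3)


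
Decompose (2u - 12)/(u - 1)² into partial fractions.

(2u - 12) = A(u - 1) + B. At u = 1: B = 2·1 - 12 = -10. Coeff of u: A = 2
Result: 2/(u - 1) - 10/(u - 1)²


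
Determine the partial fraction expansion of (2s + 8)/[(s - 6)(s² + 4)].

At s=6: α = (2·6 + 8)/(6² + 4) = 1/2. β = -α = -1/2, γ = 2 - 6·α = -1
Result: (1/2)/(s - 6) - ((1/2)s + 1)/(s² + 4)


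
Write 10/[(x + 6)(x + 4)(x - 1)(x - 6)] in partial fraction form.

Using Heaviside cover-up: (-5/84)/(x + 6) + (1/10)/(x + 4) - (2/35)/(x - 1) + (1/60)/(x - 6)


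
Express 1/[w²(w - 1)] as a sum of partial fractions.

Cover-up at w=1: R = 1/(1 - 0)² = 1. Cover-up at w=0: Q = 1/(0 - 1) = -1. Comparing w² coeff: P = -R = -1
Result: -1/w - 1/w² + 1/(w - 1)


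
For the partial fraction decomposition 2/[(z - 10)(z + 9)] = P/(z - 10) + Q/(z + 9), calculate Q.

Cover-up at z = -9: Q = 2/(-9 - 10) = -2/19


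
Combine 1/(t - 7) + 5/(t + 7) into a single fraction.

Common denominator (t - 7)(t + 7). Numerator: 1(t + 7) + 5(t - 7) = (t + 7) + (5t - 35) = 6t - 28
Result: (6t - 28)/[(t - 7)(t + 7)]


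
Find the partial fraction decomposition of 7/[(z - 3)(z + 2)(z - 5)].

Using cover-up method: α = -7/10, β = 1/5, γ = 1/2
Result: (-7/10)/(z - 3) + (1/5)/(z + 2) + (1/2)/(z - 5)


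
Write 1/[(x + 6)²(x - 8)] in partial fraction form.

Cover-up at x=8: γ = 1/(8 + 6)² = 1/196. Cover-up at x=-6: β = 1/(-6 - 8) = -1/14. Comparing x² coeff: α = -γ = -1/196
Result: (-1/196)/(x + 6) - (1/14)/(x + 6)² + (1/196)/(x - 8)


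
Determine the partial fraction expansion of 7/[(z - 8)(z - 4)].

7/(z - 8)(z - 4) = A/(z - 8) + B/(z - 4). A = 7/(8 - 4) = 7/4, B = 7/(4 - 8) = -7/4
Result: (7/4)/(z - 8) - (7/4)/(z - 4)


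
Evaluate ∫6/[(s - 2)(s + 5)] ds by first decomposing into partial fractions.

Decompose: 6/[(s - 2)(s + 5)] = (6/7)/(s - 2) - (6/7)/(s + 5). Integrate each term: (6/7) ln|(s - 2)| - (6/7) ln|(s + 5)| + C


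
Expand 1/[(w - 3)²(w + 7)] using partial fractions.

Cover-up at w=-7: γ = 1/(-7 - 3)² = 1/100. Cover-up at w=3: β = 1/(3 + 7) = 1/10. Comparing w² coeff: α = -γ = -1/100
Result: (-1/100)/(w - 3) + (1/10)/(w - 3)² + (1/100)/(w + 7)


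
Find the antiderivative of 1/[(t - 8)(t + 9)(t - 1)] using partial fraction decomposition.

Cover-up: A = 1/119, B = 1/170, C = -1/70. Decomposition: (1/119)/(t - 8) + (1/170)/(t + 9) - (1/70)/(t - 1). Integrate each term: (1/119) ln|(t - 8)| + (1/170) ln|(t + 9)| - (1/70) ln|(t - 1)| + C


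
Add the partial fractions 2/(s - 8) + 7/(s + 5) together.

Common denominator (s - 8)(s + 5). Numerator: 2(s + 5) + 7(s - 8) = (2s + 10) + (7s - 56) = 9s - 46
Result: (9s - 46)/[(s - 8)(s + 5)]


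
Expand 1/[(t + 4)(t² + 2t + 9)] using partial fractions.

Cover-up at t = -4: P = 1/((-4)² + 2·(-4) + 9) = 1/17. Then Q = -P = -1/17, R = -P·(2 - 4) = 2/17
Result: (1/17)/(t + 4) - ((1/17)t - 2/17)/(t² + 2t + 9)


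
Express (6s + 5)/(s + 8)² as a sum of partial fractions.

(6s + 5) = α(s + 8) + β. At s = -8: β = 6·(-8) + 5 = -43. Coeff of s: α = 6
Result: 6/(s + 8) - 43/(s + 8)²


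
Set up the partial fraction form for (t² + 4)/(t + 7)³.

Repeated linear factor (power 3): A/(t + 7) + B/(t + 7)² + C/(t + 7)³


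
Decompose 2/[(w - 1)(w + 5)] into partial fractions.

2/(w - 1)(w + 5) = A/(w - 1) + B/(w + 5). A = 2/(1 + 5) = 1/3, B = 2/(-5 - 1) = -1/3
Result: (1/3)/(w - 1) - (1/3)/(w + 5)


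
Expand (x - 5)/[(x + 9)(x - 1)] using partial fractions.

At x=-9: A = (1·(-9) - 5)/(-9 - 1) = 7/5. At x=1: B = (1·1 - 5)/(1 + 9) = -2/5
Result: (7/5)/(x + 9) - (2/5)/(x - 1)


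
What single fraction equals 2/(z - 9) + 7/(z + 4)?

Common denominator (z - 9)(z + 4). Numerator: 2(z + 4) + 7(z - 9) = (2z + 8) + (7z - 63) = 9z - 55
Result: (9z - 55)/[(z - 9)(z + 4)]


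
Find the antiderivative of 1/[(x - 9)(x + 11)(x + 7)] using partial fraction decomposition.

Cover-up: α = 1/320, β = 1/80, γ = -1/64. Decomposition: (1/320)/(x - 9) + (1/80)/(x + 11) - (1/64)/(x + 7). Integrate each term: (1/320) ln|(x - 9)| + (1/80) ln|(x + 11)| - (1/64) ln|(x + 7)| + C


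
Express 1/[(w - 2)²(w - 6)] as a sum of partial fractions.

Cover-up at w=6: R = 1/(6 - 2)² = 1/16. Cover-up at w=2: Q = 1/(2 - 6) = -1/4. Comparing w² coeff: P = -R = -1/16
Result: (-1/16)/(w - 2) - (1/4)/(w - 2)² + (1/16)/(w - 6)


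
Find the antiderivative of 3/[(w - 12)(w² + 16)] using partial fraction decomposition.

Cover-up at w=12: A = 3/(12²+16) = 3/160. Coeff matching: B = -3/160, C = -9/40. Decomposition: (3/160)/(w - 12) - ((3/160)w + 9/40)/(w² + 16). Integrate: linear → ln, quadratic → (1/2)ln + arctan: (3/160) ln|(w - 12)| - (3/320) ln(w² + 16) - (9/160) arctan(w/4) + C


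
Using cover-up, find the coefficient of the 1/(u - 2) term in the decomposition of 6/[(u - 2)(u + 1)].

Cover (u - 2), set u=2: 6/((u + 1) at u=2) = 6/(3) = 2


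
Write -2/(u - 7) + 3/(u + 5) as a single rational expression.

Common denominator (u - 7)(u + 5). Numerator: -2(u + 5) + 3(u - 7) = (-2u - 10) + (3u - 21) = u - 31
Result: (u - 31)/[(u - 7)(u + 5)]


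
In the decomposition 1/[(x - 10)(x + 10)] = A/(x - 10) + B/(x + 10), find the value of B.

Cover-up at x = -10: B = 1/(-10 - 10) = -1/20


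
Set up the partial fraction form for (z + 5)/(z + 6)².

Repeated linear factor: α/(z + 6) + β/(z + 6)²


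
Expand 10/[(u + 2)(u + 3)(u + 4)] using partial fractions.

Using cover-up method: P = 5, Q = -10, R = 5
Result: 5/(u + 2) - 10/(u + 3) + 5/(u + 4)


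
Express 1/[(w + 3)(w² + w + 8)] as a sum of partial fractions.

Cover-up at w = -3: α = 1/((-3)² + 1·(-3) + 8) = 1/14. Then β = -α = -1/14, γ = -α·(1 - 3) = 1/7
Result: (1/14)/(w + 3) - ((1/14)w - 1/7)/(w² + w + 8)


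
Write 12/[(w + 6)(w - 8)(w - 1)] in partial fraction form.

Using cover-up method: α = 6/49, β = 6/49, γ = -12/49
Result: (6/49)/(w + 6) + (6/49)/(w - 8) - (12/49)/(w - 1)


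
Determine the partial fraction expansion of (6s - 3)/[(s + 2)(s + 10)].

At s=-2: A = (6·(-2) - 3)/(-2 + 10) = -15/8. At s=-10: B = (6·(-10) - 3)/(-10 + 2) = 63/8
Result: (-15/8)/(s + 2) + (63/8)/(s + 10)


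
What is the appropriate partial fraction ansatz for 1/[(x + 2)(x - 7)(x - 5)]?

Three distinct linear factors: P/(x + 2) + Q/(x - 7) + R/(x - 5)


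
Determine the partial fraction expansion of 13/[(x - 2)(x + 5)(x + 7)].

Using cover-up method: P = 13/63, Q = -13/14, R = 13/18
Result: (13/63)/(x - 2) - (13/14)/(x + 5) + (13/18)/(x + 7)


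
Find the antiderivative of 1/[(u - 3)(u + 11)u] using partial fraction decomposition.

Cover-up: A = 1/42, B = 1/154, C = -1/33. Decomposition: (1/42)/(u - 3) + (1/154)/(u + 11) - (1/33)/u. Integrate each term: (1/42) ln|(u - 3)| + (1/154) ln|(u + 11)| - (1/33) ln|u| + C


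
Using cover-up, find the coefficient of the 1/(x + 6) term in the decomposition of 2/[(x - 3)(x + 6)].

Cover (x + 6), set x=-6: 2/((x - 3) at x=-6) = 2/(-9) = -2/9


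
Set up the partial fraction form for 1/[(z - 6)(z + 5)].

Distinct linear factors: A/(z - 6) + B/(z + 5)


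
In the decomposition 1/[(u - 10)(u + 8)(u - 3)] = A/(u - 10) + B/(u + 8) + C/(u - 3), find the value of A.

Cover-up at u = 10: A = 1/[(10 + 8)(10 - 3)] = 1/[(18)(7)] = 1/126


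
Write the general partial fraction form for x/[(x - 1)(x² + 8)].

Linear + irreducible quadratic: P/(x - 1) + (Qx + R)/(x² + 8)


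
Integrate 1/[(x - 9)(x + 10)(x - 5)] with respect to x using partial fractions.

Cover-up: α = 1/76, β = 1/285, γ = -1/60. Decomposition: (1/76)/(x - 9) + (1/285)/(x + 10) - (1/60)/(x - 5). Integrate each term: (1/76) ln|(x - 9)| + (1/285) ln|(x + 10)| - (1/60) ln|(x - 5)| + C


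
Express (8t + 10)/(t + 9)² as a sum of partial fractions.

(8t + 10) = α(t + 9) + β. At t = -9: β = 8·(-9) + 10 = -62. Coeff of t: α = 8
Result: 8/(t + 9) - 62/(t + 9)²


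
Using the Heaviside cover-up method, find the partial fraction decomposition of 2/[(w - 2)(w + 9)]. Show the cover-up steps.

Cover (w - 2): set w=2, get A = 2/(2 + 9) = 2/11. Cover (w + 9): set w=-9, get B = 2/(-9 - 2) = -2/11.
Result: (2/11)/(w - 2) - (2/11)/(w + 9)


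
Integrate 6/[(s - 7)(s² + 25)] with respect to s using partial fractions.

Cover-up at s=7: A = 6/(7²+25) = 3/37. Coeff matching: B = -3/37, C = -21/37. Decomposition: (3/37)/(s - 7) - ((3/37)s + 21/37)/(s² + 25). Integrate: linear → ln, quadratic → (1/2)ln + arctan: (3/37) ln|(s - 7)| - (3/74) ln(s² + 25) - (21/185) arctan(s/5) + C


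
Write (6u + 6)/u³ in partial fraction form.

(6u + 6) = Au² + Bu + C. At u = 0: C = 6·0 + 6 = 6. Coefficients: A = 0, B = 6
Result: 6/u² + 6/u³


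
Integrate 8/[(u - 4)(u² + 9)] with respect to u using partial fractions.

Cover-up at u=4: α = 8/(4²+9) = 8/25. Coeff matching: β = -8/25, γ = -32/25. Decomposition: (8/25)/(u - 4) - ((8/25)u + 32/25)/(u² + 9). Integrate: linear → ln, quadratic → (1/2)ln + arctan: (8/25) ln|(u - 4)| - (4/25) ln(u² + 9) - (32/75) arctan(u/3) + C


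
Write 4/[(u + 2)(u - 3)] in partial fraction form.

4/(u + 2)(u - 3) = α/(u + 2) + β/(u - 3). α = 4/(-2 - 3) = -4/5, β = 4/(3 + 2) = 4/5
Result: (-4/5)/(u + 2) + (4/5)/(u - 3)


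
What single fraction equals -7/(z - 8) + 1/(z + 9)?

Common denominator (z - 8)(z + 9). Numerator: -7(z + 9) + 1(z - 8) = (-7z - 63) + (z - 8) = -6z - 71
Result: (-6z - 71)/[(z - 8)(z + 9)]


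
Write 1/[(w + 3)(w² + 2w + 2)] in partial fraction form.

Cover-up at w = -3: α = 1/((-3)² + 2·(-3) + 2) = 1/5. Then β = -α = -1/5, γ = -α·(2 - 3) = 1/5
Result: (1/5)/(w + 3) - ((1/5)w - 1/5)/(w² + 2w + 2)


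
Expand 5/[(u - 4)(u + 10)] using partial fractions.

5/(u - 4)(u + 10) = P/(u - 4) + Q/(u + 10). P = 5/(4 + 10) = 5/14, Q = 5/(-10 - 4) = -5/14
Result: (5/14)/(u - 4) - (5/14)/(u + 10)


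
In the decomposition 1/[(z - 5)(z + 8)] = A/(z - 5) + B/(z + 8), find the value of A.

Cover-up at z = 5: A = 1/(5 + 8) = 1/13


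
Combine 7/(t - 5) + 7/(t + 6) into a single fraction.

Common denominator (t - 5)(t + 6). Numerator: 7(t + 6) + 7(t - 5) = (7t + 42) + (7t - 35) = 14t + 7
Result: (14t + 7)/[(t - 5)(t + 6)]


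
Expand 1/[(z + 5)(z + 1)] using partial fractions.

1/(z + 5)(z + 1) = A/(z + 5) + B/(z + 1). A = 1/(-5 + 1) = -1/4, B = 1/(-1 + 5) = 1/4
Result: (-1/4)/(z + 5) + (1/4)/(z + 1)


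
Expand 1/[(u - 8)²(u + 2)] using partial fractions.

Cover-up at u=-2: R = 1/(-2 - 8)² = 1/100. Cover-up at u=8: Q = 1/(8 + 2) = 1/10. Comparing u² coeff: P = -R = -1/100
Result: (-1/100)/(u - 8) + (1/10)/(u - 8)² + (1/100)/(u + 2)


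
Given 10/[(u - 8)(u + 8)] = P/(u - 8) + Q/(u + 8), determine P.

Cover-up at u = 8: P = 10/(8 + 8) = 10/16 = 5/8


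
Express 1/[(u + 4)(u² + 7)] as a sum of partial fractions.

Cover-up at u = -4: A = 1/((-4)² + 7) = 1/23. Then B = -A = -1/23, C = -A·(0 - 4) = 4/23
Result: (1/23)/(u + 4) - ((1/23)u - 4/23)/(u² + 7)


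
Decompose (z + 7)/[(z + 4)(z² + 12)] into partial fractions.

At z=-4: P = (1·(-4) + 7)/((-4)² + 12) = 3/28. Q = -P = -3/28, R = 1 - (-4)·P = 10/7
Result: (3/28)/(z + 4) - ((3/28)z - 10/7)/(z² + 12)


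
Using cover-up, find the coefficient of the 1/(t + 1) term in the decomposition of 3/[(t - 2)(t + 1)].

Cover (t + 1), set t=-1: 3/((t - 2) at t=-1) = 3/(-3) = -1


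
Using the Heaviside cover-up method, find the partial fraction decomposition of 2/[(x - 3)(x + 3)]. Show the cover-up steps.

Cover (x - 3): set x=3, get α = 2/(3 + 3) = 1/3. Cover (x + 3): set x=-3, get β = 2/(-3 - 3) = -1/3.
Result: (1/3)/(x - 3) - (1/3)/(x + 3)


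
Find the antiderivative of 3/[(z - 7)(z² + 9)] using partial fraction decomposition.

Cover-up at z=7: α = 3/(7²+9) = 3/58. Coeff matching: β = -3/58, γ = -21/58. Decomposition: (3/58)/(z - 7) - ((3/58)z + 21/58)/(z² + 9). Integrate: linear → ln, quadratic → (1/2)ln + arctan: (3/58) ln|(z - 7)| - (3/116) ln(z² + 9) - (7/58) arctan(z/3) + C


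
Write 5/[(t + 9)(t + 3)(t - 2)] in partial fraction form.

Using cover-up method: A = 5/66, B = -1/6, C = 1/11
Result: (5/66)/(t + 9) - (1/6)/(t + 3) + (1/11)/(t - 2)


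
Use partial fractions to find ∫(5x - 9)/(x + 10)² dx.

Decompose: α = 5, β = 5·(-10) - 9 = -59, so (5x - 9)/(x + 10)² = 5/(x + 10) - 59/(x + 10)². Integrate: ∫ α/(x + 10) dx = 5 ln|(x + 10)|; ∫ β/(x + 10)² dx = 59/(x + 10). Sum: 5 ln|(x + 10)| + 59/(x + 10) + C


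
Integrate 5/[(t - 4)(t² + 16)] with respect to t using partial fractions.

Cover-up at t=4: P = 5/(4²+16) = 5/32. Coeff matching: Q = -5/32, R = -5/8. Decomposition: (5/32)/(t - 4) - ((5/32)t + 5/8)/(t² + 16). Integrate: linear → ln, quadratic → (1/2)ln + arctan: (5/32) ln|(t - 4)| - (5/64) ln(t² + 16) - (5/32) arctan(t/4) + C


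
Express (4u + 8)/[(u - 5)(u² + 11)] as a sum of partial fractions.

At u=5: P = (4·5 + 8)/(5² + 11) = 7/9. Q = -P = -7/9, R = 4 - 5·P = 1/9
Result: (7/9)/(u - 5) - ((7/9)u - 1/9)/(u² + 11)


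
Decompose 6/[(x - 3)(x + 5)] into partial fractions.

6/(x - 3)(x + 5) = P/(x - 3) + Q/(x + 5). P = 6/(3 + 5) = 3/4, Q = 6/(-5 - 3) = -3/4
Result: (3/4)/(x - 3) - (3/4)/(x + 5)


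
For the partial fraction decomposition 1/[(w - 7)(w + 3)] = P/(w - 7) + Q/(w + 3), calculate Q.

Cover-up at w = -3: Q = 1/(-3 - 7) = -1/10


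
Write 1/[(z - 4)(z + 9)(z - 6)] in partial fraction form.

Using cover-up method: α = -1/26, β = 1/195, γ = 1/30
Result: (-1/26)/(z - 4) + (1/195)/(z + 9) + (1/30)/(z - 6)


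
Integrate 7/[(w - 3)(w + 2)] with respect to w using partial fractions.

Decompose: 7/[(w - 3)(w + 2)] = (7/5)/(w - 3) - (7/5)/(w + 2). Integrate each term: (7/5) ln|(w - 3)| - (7/5) ln|(w + 2)| + C


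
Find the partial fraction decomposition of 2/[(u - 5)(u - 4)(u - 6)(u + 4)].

Using Heaviside cover-up: (-2/9)/(u - 5) + (1/8)/(u - 4) + (1/10)/(u - 6) - (1/360)/(u + 4)


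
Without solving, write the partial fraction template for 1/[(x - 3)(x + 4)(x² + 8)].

Two linear + quadratic: A/(x - 3) + B/(x + 4) + (Cx + D)/(x² + 8)


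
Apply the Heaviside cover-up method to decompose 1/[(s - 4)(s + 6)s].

Cover (s - 4), s=4: α = 1/[(4 + 6)(4 - 0)] = 1/40. Cover (s + 6), s=-6: β = 1/[(-6 - 4)(-6 - 0)] = 1/60. Cover s, s=0: γ = 1/[(0 - 4)(0 + 6)] = -1/24.
Result: (1/40)/(s - 4) + (1/60)/(s + 6) - (1/24)/s
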